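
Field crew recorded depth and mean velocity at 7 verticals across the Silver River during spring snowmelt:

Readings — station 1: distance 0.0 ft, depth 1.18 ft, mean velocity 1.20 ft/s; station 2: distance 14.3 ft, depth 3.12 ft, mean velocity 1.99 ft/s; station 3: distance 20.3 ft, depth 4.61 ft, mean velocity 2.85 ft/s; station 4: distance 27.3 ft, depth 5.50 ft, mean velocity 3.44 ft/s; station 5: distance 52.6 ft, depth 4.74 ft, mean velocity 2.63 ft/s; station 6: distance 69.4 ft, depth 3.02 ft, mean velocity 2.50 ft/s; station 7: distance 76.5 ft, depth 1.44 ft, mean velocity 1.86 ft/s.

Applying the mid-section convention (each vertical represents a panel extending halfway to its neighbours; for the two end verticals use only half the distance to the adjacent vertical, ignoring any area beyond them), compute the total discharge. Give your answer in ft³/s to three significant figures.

826 ft³/s

w_1 = (14.3 − 0.0)/2 = 7.15 ft; q_1 = 1.20 × 1.18 × 7.15 = 10.12 ft³/s
w_2 = (20.3 − 0.0)/2 = 10.15 ft; q_2 = 1.99 × 3.12 × 10.15 = 63.02 ft³/s
w_3 = (27.3 − 14.3)/2 = 6.5 ft; q_3 = 2.85 × 4.61 × 6.5 = 85.40 ft³/s
w_4 = (52.6 − 20.3)/2 = 16.15 ft; q_4 = 3.44 × 5.50 × 16.15 = 305.6 ft³/s
w_5 = (69.4 − 27.3)/2 = 21.05 ft; q_5 = 2.63 × 4.74 × 21.05 = 262.4 ft³/s
w_6 = (76.5 − 52.6)/2 = 11.95 ft; q_6 = 2.50 × 3.02 × 11.95 = 90.22 ft³/s
w_7 = (76.5 − 69.4)/2 = 3.55 ft; q_7 = 1.86 × 1.44 × 3.55 = 9.508 ft³/s
Q = Σ qᵢ = 826.2 ft³/s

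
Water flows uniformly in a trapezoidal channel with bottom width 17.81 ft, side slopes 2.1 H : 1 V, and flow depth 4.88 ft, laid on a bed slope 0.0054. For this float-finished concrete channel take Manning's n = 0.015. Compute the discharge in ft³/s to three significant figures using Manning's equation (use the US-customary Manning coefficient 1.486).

A = (b + z·y)·y = (17.81 + 2.1×4.88)×4.88 = 136.9 ft²
P = b + 2y√(1+z²) = 17.81 + 2×4.88×√(1+2.1²) = 40.51 ft
R = A/P = 136.9/40.51 = 3.380 ft
Q = (1.486/n)·A·R^(2/3)·S^(1/2) = (1.486/0.015) × 136.9 × 3.380^(2/3) × 0.0054^(1/2) = 2245 ft³/s

2240 ft³/s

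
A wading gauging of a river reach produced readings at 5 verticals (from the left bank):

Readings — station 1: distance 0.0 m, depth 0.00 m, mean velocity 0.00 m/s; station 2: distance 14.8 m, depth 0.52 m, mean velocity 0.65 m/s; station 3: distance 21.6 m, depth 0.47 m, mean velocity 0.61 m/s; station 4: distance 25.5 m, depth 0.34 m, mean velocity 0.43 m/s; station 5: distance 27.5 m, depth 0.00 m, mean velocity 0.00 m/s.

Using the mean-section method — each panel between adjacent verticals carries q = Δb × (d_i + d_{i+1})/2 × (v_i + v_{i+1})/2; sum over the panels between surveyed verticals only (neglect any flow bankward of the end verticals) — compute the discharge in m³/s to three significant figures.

Panel 1-2: Δb = 14.8 m, d̄ = (0.00+0.52)/2 = 0.26, v̄ = (0.00+0.65)/2 = 0.325 → q = 14.8×0.26×0.325 = 1.251 m³/s
Panel 2-3: Δb = 6.8 m, d̄ = (0.52+0.47)/2 = 0.495, v̄ = (0.65+0.61)/2 = 0.63 → q = 6.8×0.495×0.63 = 2.121 m³/s
Panel 3-4: Δb = 3.9 m, d̄ = (0.47+0.34)/2 = 0.405, v̄ = (0.61+0.43)/2 = 0.52 → q = 3.9×0.405×0.52 = 0.8213 m³/s
Panel 4-5: Δb = 2 m, d̄ = (0.34+0.00)/2 = 0.17, v̄ = (0.43+0.00)/2 = 0.215 → q = 2×0.17×0.215 = 0.07310 m³/s
Q = Σ q = 4.266 m³/s

4.27 m³/s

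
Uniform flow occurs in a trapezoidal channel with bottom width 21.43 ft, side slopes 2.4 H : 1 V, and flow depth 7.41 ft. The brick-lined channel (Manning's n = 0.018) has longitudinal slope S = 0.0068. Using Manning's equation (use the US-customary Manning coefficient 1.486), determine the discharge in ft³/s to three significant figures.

A = (b + z·y)·y = (21.43 + 2.4×7.41)×7.41 = 290.6 ft²
P = b + 2y√(1+z²) = 21.43 + 2×7.41×√(1+2.4²) = 59.96 ft
R = A/P = 290.6/59.96 = 4.846 ft
Q = (1.486/n)·A·R^(2/3)·S^(1/2) = (1.486/0.018) × 290.6 × 4.846^(2/3) × 0.0068^(1/2) = 5665 ft³/s

5660 ft³/s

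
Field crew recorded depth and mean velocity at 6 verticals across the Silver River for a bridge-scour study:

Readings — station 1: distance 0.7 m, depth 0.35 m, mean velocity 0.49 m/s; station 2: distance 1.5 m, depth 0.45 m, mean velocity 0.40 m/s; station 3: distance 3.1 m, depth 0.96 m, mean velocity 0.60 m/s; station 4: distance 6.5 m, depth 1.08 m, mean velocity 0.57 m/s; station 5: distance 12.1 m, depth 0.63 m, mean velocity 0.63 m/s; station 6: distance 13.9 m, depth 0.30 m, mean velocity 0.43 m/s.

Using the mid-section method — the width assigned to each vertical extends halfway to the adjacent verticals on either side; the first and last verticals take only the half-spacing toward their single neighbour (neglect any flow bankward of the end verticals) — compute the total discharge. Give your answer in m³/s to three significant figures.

6.08 m³/s

w_1 = (1.5 − 0.7)/2 = 0.4 m; q_1 = 0.49 × 0.35 × 0.4 = 0.06860 m³/s
w_2 = (3.1 − 0.7)/2 = 1.2 m; q_2 = 0.40 × 0.45 × 1.2 = 0.2160 m³/s
w_3 = (6.5 − 1.5)/2 = 2.5 m; q_3 = 0.60 × 0.96 × 2.5 = 1.440 m³/s
w_4 = (12.1 − 3.1)/2 = 4.5 m; q_4 = 0.57 × 1.08 × 4.5 = 2.770 m³/s
w_5 = (13.9 − 6.5)/2 = 3.7 m; q_5 = 0.63 × 0.63 × 3.7 = 1.469 m³/s
w_6 = (13.9 − 12.1)/2 = 0.9 m; q_6 = 0.43 × 0.30 × 0.9 = 0.1161 m³/s
Q = Σ qᵢ = 6.079 m³/s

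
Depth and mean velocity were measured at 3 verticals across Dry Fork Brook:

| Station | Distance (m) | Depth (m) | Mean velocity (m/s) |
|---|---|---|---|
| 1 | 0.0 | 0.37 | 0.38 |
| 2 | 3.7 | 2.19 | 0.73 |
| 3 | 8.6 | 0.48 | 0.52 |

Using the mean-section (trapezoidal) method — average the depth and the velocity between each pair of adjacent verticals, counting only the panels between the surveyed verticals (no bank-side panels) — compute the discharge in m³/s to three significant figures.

Panel 1-2: Δb = 3.7 m, d̄ = (0.37+2.19)/2 = 1.28, v̄ = (0.38+0.73)/2 = 0.555 → q = 3.7×1.28×0.555 = 2.628 m³/s
Panel 2-3: Δb = 4.9 m, d̄ = (2.19+0.48)/2 = 1.335, v̄ = (0.73+0.52)/2 = 0.625 → q = 4.9×1.335×0.625 = 4.088 m³/s
Q = Σ q = 6.717 m³/s

6.72 m³/s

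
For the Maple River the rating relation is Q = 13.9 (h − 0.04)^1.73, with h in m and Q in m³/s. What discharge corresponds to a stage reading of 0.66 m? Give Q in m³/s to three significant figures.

Q = 13.9 × (0.66 − 0.04)^1.73 = 13.9 × 0.62^1.73 = 6.079 m³/s

6.08 m³/s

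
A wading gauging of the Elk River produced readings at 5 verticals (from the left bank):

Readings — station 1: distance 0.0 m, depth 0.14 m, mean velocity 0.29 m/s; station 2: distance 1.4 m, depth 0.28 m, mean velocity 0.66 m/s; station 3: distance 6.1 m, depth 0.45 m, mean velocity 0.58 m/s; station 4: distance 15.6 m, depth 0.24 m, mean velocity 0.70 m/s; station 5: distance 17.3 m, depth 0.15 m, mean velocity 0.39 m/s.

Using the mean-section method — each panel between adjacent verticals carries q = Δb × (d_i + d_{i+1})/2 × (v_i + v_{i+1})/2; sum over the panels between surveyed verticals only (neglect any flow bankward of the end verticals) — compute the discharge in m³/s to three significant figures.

3.48 m³/s

Panel 1-2: Δb = 1.4 m, d̄ = (0.14+0.28)/2 = 0.21, v̄ = (0.29+0.66)/2 = 0.475 → q = 1.4×0.21×0.475 = 0.1397 m³/s
Panel 2-3: Δb = 4.7 m, d̄ = (0.28+0.45)/2 = 0.365, v̄ = (0.66+0.58)/2 = 0.62 → q = 4.7×0.365×0.62 = 1.064 m³/s
Panel 3-4: Δb = 9.5 m, d̄ = (0.45+0.24)/2 = 0.345, v̄ = (0.58+0.70)/2 = 0.64 → q = 9.5×0.345×0.64 = 2.098 m³/s
Panel 4-5: Δb = 1.7 m, d̄ = (0.24+0.15)/2 = 0.195, v̄ = (0.70+0.39)/2 = 0.545 → q = 1.7×0.195×0.545 = 0.1807 m³/s
Q = Σ q = 3.482 m³/s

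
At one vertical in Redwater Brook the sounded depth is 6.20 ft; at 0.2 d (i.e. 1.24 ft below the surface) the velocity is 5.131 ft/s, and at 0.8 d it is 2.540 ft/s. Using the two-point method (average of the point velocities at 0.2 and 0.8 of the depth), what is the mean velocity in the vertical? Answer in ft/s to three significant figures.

3.84 ft/s

v̄ = (5.131 + 2.540) / 2 = 3.836 ft/s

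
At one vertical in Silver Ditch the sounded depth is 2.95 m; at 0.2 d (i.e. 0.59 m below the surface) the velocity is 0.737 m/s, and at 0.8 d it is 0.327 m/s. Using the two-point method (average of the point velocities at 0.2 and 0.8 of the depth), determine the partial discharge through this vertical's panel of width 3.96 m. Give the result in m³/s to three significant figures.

6.21 m³/s

v̄ = (0.737 + 0.327) / 2 = 0.5320 m/s
q = v̄ × d × w = 0.5320 × 2.95 × 3.96 = 6.215 m³/s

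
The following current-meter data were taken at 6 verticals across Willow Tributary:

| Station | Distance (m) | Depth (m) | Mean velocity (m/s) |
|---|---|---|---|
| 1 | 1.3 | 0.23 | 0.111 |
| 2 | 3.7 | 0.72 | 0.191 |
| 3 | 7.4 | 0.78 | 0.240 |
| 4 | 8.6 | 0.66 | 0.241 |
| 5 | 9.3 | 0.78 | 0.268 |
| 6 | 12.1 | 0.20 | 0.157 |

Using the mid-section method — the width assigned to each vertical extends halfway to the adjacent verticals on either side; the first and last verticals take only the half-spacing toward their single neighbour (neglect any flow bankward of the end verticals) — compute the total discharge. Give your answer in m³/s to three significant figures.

w_1 = (3.7 − 1.3)/2 = 1.2 m; q_1 = 0.111 × 0.23 × 1.2 = 0.03064 m³/s
w_2 = (7.4 − 1.3)/2 = 3.05 m; q_2 = 0.191 × 0.72 × 3.05 = 0.4194 m³/s
w_3 = (8.6 − 3.7)/2 = 2.45 m; q_3 = 0.240 × 0.78 × 2.45 = 0.4586 m³/s
w_4 = (9.3 − 7.4)/2 = 0.95 m; q_4 = 0.241 × 0.66 × 0.95 = 0.1511 m³/s
w_5 = (12.1 − 8.6)/2 = 1.75 m; q_5 = 0.268 × 0.78 × 1.75 = 0.3658 m³/s
w_6 = (12.1 − 9.3)/2 = 1.4 m; q_6 = 0.157 × 0.20 × 1.4 = 0.04396 m³/s
Q = Σ qᵢ = 1.470 m³/s

1.47 m³/s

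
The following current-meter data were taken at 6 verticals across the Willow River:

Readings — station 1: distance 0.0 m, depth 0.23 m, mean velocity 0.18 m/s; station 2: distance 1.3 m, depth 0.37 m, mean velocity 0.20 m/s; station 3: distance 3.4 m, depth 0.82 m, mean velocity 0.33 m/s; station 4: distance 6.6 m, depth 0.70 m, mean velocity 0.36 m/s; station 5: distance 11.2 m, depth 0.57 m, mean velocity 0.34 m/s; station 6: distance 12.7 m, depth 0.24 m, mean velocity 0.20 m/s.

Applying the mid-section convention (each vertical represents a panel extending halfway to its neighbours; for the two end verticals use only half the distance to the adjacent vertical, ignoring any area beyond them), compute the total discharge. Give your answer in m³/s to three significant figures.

2.48 m³/s

w_1 = (1.3 − 0.0)/2 = 0.65 m; q_1 = 0.18 × 0.23 × 0.65 = 0.02691 m³/s
w_2 = (3.4 − 0.0)/2 = 1.7 m; q_2 = 0.20 × 0.37 × 1.7 = 0.1258 m³/s
w_3 = (6.6 − 1.3)/2 = 2.65 m; q_3 = 0.33 × 0.82 × 2.65 = 0.7171 m³/s
w_4 = (11.2 − 3.4)/2 = 3.9 m; q_4 = 0.36 × 0.70 × 3.9 = 0.9828 m³/s
w_5 = (12.7 − 6.6)/2 = 3.05 m; q_5 = 0.34 × 0.57 × 3.05 = 0.5911 m³/s
w_6 = (12.7 − 11.2)/2 = 0.75 m; q_6 = 0.20 × 0.24 × 0.75 = 0.03600 m³/s
Q = Σ qᵢ = 2.480 m³/s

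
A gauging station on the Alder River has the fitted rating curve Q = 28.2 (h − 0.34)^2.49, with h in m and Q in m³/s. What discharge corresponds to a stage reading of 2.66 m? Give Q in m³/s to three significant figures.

229 m³/s

Q = 28.2 × (2.66 − 0.34)^2.49 = 28.2 × 2.32^2.49 = 229.3 m³/s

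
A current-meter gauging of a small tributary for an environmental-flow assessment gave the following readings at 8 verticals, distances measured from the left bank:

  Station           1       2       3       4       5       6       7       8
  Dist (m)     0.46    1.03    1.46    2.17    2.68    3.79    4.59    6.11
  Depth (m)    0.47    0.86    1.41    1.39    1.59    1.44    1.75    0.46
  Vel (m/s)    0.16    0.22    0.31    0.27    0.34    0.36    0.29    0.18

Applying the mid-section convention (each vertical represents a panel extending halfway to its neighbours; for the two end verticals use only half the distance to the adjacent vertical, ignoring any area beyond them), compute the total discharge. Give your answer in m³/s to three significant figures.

2.18 m³/s

w_1 = (1.03 − 0.46)/2 = 0.285 m; q_1 = 0.16 × 0.47 × 0.285 = 0.02143 m³/s
w_2 = (1.46 − 0.46)/2 = 0.5 m; q_2 = 0.22 × 0.86 × 0.5 = 0.09460 m³/s
w_3 = (2.17 − 1.03)/2 = 0.57 m; q_3 = 0.31 × 1.41 × 0.57 = 0.2491 m³/s
w_4 = (2.68 − 1.46)/2 = 0.61 m; q_4 = 0.27 × 1.39 × 0.61 = 0.2289 m³/s
w_5 = (3.79 − 2.17)/2 = 0.81 m; q_5 = 0.34 × 1.59 × 0.81 = 0.4379 m³/s
w_6 = (4.59 − 2.68)/2 = 0.955 m; q_6 = 0.36 × 1.44 × 0.955 = 0.4951 m³/s
w_7 = (6.11 − 3.79)/2 = 1.16 m; q_7 = 0.29 × 1.75 × 1.16 = 0.5887 m³/s
w_8 = (6.11 − 4.59)/2 = 0.76 m; q_8 = 0.18 × 0.46 × 0.76 = 0.06293 m³/s
Q = Σ qᵢ = 2.179 m³/s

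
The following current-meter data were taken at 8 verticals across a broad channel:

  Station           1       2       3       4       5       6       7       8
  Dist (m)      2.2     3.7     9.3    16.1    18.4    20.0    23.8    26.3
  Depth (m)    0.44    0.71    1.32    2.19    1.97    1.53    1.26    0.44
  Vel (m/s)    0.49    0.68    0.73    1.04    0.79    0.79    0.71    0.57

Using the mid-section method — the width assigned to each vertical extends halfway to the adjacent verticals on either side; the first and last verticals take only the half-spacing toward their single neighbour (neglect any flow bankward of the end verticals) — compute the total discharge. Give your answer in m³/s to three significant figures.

w_1 = (3.7 − 2.2)/2 = 0.75 m; q_1 = 0.49 × 0.44 × 0.75 = 0.1617 m³/s
w_2 = (9.3 − 2.2)/2 = 3.55 m; q_2 = 0.68 × 0.71 × 3.55 = 1.714 m³/s
w_3 = (16.1 − 3.7)/2 = 6.2 m; q_3 = 0.73 × 1.32 × 6.2 = 5.974 m³/s
w_4 = (18.4 − 9.3)/2 = 4.55 m; q_4 = 1.04 × 2.19 × 4.55 = 10.36 m³/s
w_5 = (20.0 − 16.1)/2 = 1.95 m; q_5 = 0.79 × 1.97 × 1.95 = 3.035 m³/s
w_6 = (23.8 − 18.4)/2 = 2.7 m; q_6 = 0.79 × 1.53 × 2.7 = 3.263 m³/s
w_7 = (26.3 − 20.0)/2 = 3.15 m; q_7 = 0.71 × 1.26 × 3.15 = 2.818 m³/s
w_8 = (26.3 − 23.8)/2 = 1.25 m; q_8 = 0.57 × 0.44 × 1.25 = 0.3135 m³/s
Q = Σ qᵢ = 27.64 m³/s

27.6 m³/s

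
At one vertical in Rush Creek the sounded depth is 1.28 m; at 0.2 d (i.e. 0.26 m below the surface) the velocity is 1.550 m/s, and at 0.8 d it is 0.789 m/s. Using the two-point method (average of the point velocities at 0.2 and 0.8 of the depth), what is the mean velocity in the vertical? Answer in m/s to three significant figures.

1.17 m/s

v̄ = (1.550 + 0.789) / 2 = 1.170 m/s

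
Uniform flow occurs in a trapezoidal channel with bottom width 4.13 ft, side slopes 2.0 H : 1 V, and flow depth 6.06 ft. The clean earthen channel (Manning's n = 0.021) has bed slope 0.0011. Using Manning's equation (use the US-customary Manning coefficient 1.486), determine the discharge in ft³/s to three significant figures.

A = (b + z·y)·y = (4.13 + 2.0×6.06)×6.06 = 98.48 ft²
P = b + 2y√(1+z²) = 4.13 + 2×6.06×√(1+2.0²) = 31.23 ft
R = A/P = 98.48/31.23 = 3.153 ft
Q = (1.486/n)·A·R^(2/3)·S^(1/2) = (1.486/0.021) × 98.48 × 3.153^(2/3) × 0.0011^(1/2) = 497.0 ft³/s

497 ft³/s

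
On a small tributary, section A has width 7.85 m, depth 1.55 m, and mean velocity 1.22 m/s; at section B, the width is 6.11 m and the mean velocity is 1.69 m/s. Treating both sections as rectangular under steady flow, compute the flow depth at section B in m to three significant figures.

1.44 m

Q = A₁V₁ = (7.85×1.55) × 1.22 = 14.84 m³/s
d₂ = Q/(b₂ V₂) = 14.84/(6.11×1.69) = 1.438 m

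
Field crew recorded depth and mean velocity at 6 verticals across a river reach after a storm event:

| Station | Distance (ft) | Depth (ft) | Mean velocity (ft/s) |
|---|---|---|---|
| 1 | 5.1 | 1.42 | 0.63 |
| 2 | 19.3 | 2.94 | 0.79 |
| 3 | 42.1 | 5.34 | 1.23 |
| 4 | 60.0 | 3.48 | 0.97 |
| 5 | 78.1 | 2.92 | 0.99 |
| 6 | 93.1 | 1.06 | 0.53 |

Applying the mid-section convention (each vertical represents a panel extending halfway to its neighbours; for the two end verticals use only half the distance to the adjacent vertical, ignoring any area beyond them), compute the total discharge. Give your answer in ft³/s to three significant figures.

296 ft³/s

w_1 = (19.3 − 5.1)/2 = 7.1 ft; q_1 = 0.63 × 1.42 × 7.1 = 6.352 ft³/s
w_2 = (42.1 − 5.1)/2 = 18.5 ft; q_2 = 0.79 × 2.94 × 18.5 = 42.97 ft³/s
w_3 = (60.0 − 19.3)/2 = 20.35 ft; q_3 = 1.23 × 5.34 × 20.35 = 133.7 ft³/s
w_4 = (78.1 − 42.1)/2 = 18 ft; q_4 = 0.97 × 3.48 × 18 = 60.76 ft³/s
w_5 = (93.1 − 60.0)/2 = 16.55 ft; q_5 = 0.99 × 2.92 × 16.55 = 47.84 ft³/s
w_6 = (93.1 − 78.1)/2 = 7.5 ft; q_6 = 0.53 × 1.06 × 7.5 = 4.214 ft³/s
Q = Σ qᵢ = 295.8 ft³/s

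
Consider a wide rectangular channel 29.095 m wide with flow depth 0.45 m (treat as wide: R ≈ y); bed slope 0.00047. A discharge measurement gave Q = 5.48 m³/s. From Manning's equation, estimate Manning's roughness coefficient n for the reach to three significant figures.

A = b·y = 29.095 × 0.45 = 13.09 m²
Wide channel: R ≈ y = 0.45 m
n = (1/Q)·A·R^(2/3)·S^(1/2) = (1/5.48) × 13.09 × 0.5872 × 0.02168 = 0.03042

0.0304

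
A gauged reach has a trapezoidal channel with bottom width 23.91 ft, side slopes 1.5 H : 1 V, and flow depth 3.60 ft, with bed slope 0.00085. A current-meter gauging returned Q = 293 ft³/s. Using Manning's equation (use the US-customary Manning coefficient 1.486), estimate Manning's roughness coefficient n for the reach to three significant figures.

0.0314

A = (b + z·y)·y = (23.91 + 1.5×3.60)×3.60 = 105.5 ft²
P = b + 2y√(1+z²) = 23.91 + 2×3.60×√(1+1.5²) = 36.89 ft
R = A/P = 105.5/36.89 = 2.860 ft
n = (1.486/Q)·A·R^(2/3)·S^(1/2) = (1.486/293) × 105.5 × 2.015 × 0.02915 = 0.03144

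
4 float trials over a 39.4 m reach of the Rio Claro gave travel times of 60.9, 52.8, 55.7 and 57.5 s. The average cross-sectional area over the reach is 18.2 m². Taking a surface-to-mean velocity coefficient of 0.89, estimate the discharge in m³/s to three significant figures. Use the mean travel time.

11.3 m³/s

t̄ = (60.9 + 52.8 + 55.7 + 57.5) / 4 = 56.725 s
v_surface = L / t̄ = 39.4 / 56.725 = 0.6946 m/s
v_mean = 0.89 × 0.6946 = 0.6182 m/s
Q = A × v_mean = 18.2 × 0.6182 = 11.25 m³/s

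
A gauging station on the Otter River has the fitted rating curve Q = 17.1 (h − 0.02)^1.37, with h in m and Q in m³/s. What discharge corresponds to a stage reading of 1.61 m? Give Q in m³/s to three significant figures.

Q = 17.1 × (1.61 − 0.02)^1.37 = 17.1 × 1.59^1.37 = 32.28 m³/s

32.3 m³/s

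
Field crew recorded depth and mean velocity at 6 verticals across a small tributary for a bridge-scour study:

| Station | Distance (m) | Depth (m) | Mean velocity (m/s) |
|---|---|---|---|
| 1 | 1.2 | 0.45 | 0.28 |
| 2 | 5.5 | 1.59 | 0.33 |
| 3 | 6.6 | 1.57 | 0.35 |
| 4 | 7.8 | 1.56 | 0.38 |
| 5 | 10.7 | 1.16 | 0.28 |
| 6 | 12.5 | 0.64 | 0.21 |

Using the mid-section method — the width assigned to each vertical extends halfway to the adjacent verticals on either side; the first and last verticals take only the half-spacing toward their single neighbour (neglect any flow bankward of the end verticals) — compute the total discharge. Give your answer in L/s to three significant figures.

w_1 = (5.5 − 1.2)/2 = 2.15 m; q_1 = 0.28 × 0.45 × 2.15 = 0.2709 m³/s
w_2 = (6.6 − 1.2)/2 = 2.7 m; q_2 = 0.33 × 1.59 × 2.7 = 1.417 m³/s
w_3 = (7.8 − 5.5)/2 = 1.15 m; q_3 = 0.35 × 1.57 × 1.15 = 0.6319 m³/s
w_4 = (10.7 − 6.6)/2 = 2.05 m; q_4 = 0.38 × 1.56 × 2.05 = 1.215 m³/s
w_5 = (12.5 − 7.8)/2 = 2.35 m; q_5 = 0.28 × 1.16 × 2.35 = 0.7633 m³/s
w_6 = (12.5 − 10.7)/2 = 0.9 m; q_6 = 0.21 × 0.64 × 0.9 = 0.1210 m³/s
Q = Σ qᵢ = 4.419 m³/s
= 4.419 × 1000 = 4419 L/s

4420 L/s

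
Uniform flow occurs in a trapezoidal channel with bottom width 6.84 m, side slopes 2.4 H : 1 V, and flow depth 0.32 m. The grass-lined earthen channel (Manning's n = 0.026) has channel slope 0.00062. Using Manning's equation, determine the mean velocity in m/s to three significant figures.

0.416 m/s

A = (b + z·y)·y = (6.84 + 2.4×0.32)×0.32 = 2.435 m²
P = b + 2y√(1+z²) = 6.84 + 2×0.32×√(1+2.4²) = 8.504 m
R = A/P = 2.435/8.504 = 0.2863 m
Q = (1/n)·A·R^(2/3)·S^(1/2) = (1/0.026) × 2.435 × 0.2863^(2/3) × 0.00062^(1/2) = 1.013 m³/s
V = Q/A = 1.013/2.435 = 0.4160 m/s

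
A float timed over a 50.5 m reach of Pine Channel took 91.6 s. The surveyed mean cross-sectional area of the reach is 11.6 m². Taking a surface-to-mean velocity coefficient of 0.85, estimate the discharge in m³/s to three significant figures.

5.44 m³/s

v_surface = L / t̄ = 50.5 / 91.6 = 0.5513 m/s
v_mean = 0.85 × 0.5513 = 0.4686 m/s
Q = A × v_mean = 11.6 × 0.4686 = 5.436 m³/s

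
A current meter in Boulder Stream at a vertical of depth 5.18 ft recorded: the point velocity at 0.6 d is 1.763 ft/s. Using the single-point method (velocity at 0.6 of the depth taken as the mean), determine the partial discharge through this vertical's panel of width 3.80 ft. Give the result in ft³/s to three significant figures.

34.7 ft³/s

v̄ = v₀.₆ = 1.763 ft/s
q = v̄ × d × w = 1.763 × 5.18 × 3.80 = 34.70 ft³/s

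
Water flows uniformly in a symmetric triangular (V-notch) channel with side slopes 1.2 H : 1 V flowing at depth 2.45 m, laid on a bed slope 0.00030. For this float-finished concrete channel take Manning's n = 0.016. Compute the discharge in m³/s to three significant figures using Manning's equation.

A = z·y² = 1.2×2.45² = 7.203 m²
P = 2y√(1+z²) = 2×2.45×√(1+1.2²) = 7.654 m
R = A/P = 7.203/7.654 = 0.9411 m
Q = (1/n)·A·R^(2/3)·S^(1/2) = (1/0.016) × 7.203 × 0.9411^(2/3) × 0.00030^(1/2) = 7.488 m³/s

7.49 m³/s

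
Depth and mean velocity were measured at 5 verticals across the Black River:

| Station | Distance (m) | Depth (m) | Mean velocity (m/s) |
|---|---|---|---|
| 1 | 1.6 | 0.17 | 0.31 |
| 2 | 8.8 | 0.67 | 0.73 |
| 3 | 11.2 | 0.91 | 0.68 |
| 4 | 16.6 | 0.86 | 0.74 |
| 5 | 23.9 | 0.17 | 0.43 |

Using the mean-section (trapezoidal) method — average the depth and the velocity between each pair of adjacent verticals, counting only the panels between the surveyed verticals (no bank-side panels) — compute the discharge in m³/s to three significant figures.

Panel 1-2: Δb = 7.2 m, d̄ = (0.17+0.67)/2 = 0.42, v̄ = (0.31+0.73)/2 = 0.52 → q = 7.2×0.42×0.52 = 1.572 m³/s
Panel 2-3: Δb = 2.4 m, d̄ = (0.67+0.91)/2 = 0.79, v̄ = (0.73+0.68)/2 = 0.705 → q = 2.4×0.79×0.705 = 1.337 m³/s
Panel 3-4: Δb = 5.4 m, d̄ = (0.91+0.86)/2 = 0.885, v̄ = (0.68+0.74)/2 = 0.71 → q = 5.4×0.885×0.71 = 3.393 m³/s
Panel 4-5: Δb = 7.3 m, d̄ = (0.86+0.17)/2 = 0.515, v̄ = (0.74+0.43)/2 = 0.585 → q = 7.3×0.515×0.585 = 2.199 m³/s
Q = Σ q = 8.502 m³/s

8.50 m³/s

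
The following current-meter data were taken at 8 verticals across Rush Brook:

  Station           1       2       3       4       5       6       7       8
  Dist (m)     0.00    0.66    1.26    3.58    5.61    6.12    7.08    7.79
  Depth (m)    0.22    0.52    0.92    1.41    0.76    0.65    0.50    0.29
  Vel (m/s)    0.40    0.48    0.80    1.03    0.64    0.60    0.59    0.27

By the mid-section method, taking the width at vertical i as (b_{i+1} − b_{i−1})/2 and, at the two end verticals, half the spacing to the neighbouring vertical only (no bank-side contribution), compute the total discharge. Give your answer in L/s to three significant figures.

5600 L/s

w_1 = (0.66 − 0.00)/2 = 0.33 m; q_1 = 0.40 × 0.22 × 0.33 = 0.02904 m³/s
w_2 = (1.26 − 0.00)/2 = 0.63 m; q_2 = 0.48 × 0.52 × 0.63 = 0.1572 m³/s
w_3 = (3.58 − 0.66)/2 = 1.46 m; q_3 = 0.80 × 0.92 × 1.46 = 1.075 m³/s
w_4 = (5.61 − 1.26)/2 = 2.175 m; q_4 = 1.03 × 1.41 × 2.175 = 3.159 m³/s
w_5 = (6.12 − 3.58)/2 = 1.27 m; q_5 = 0.64 × 0.76 × 1.27 = 0.6177 m³/s
w_6 = (7.08 − 5.61)/2 = 0.735 m; q_6 = 0.60 × 0.65 × 0.735 = 0.2867 m³/s
w_7 = (7.79 − 6.12)/2 = 0.835 m; q_7 = 0.59 × 0.50 × 0.835 = 0.2463 m³/s
w_8 = (7.79 − 7.08)/2 = 0.355 m; q_8 = 0.27 × 0.29 × 0.355 = 0.02780 m³/s
Q = Σ qᵢ = 5.598 m³/s
= 5.598 × 1000 = 5598 L/s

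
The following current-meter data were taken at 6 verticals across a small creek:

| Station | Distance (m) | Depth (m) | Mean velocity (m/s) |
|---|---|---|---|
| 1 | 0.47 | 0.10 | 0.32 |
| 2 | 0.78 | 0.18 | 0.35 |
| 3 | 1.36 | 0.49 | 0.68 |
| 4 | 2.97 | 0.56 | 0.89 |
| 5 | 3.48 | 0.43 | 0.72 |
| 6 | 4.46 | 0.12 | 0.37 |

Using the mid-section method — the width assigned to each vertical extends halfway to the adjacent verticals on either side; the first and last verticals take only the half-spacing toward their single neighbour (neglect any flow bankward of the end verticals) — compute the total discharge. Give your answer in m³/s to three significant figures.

w_1 = (0.78 − 0.47)/2 = 0.155 m; q_1 = 0.32 × 0.10 × 0.155 = 0.004960 m³/s
w_2 = (1.36 − 0.47)/2 = 0.445 m; q_2 = 0.35 × 0.18 × 0.445 = 0.02804 m³/s
w_3 = (2.97 − 0.78)/2 = 1.095 m; q_3 = 0.68 × 0.49 × 1.095 = 0.3649 m³/s
w_4 = (3.48 − 1.36)/2 = 1.06 m; q_4 = 0.89 × 0.56 × 1.06 = 0.5283 m³/s
w_5 = (4.46 − 2.97)/2 = 0.745 m; q_5 = 0.72 × 0.43 × 0.745 = 0.2307 m³/s
w_6 = (4.46 − 3.48)/2 = 0.49 m; q_6 = 0.37 × 0.12 × 0.49 = 0.02176 m³/s
Q = Σ qᵢ = 1.179 m³/s

1.18 m³/s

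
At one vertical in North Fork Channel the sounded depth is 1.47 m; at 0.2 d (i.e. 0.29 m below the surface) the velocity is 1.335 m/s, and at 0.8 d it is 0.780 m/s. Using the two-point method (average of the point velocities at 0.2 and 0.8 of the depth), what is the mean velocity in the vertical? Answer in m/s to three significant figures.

1.06 m/s

v̄ = (1.335 + 0.780) / 2 = 1.058 m/s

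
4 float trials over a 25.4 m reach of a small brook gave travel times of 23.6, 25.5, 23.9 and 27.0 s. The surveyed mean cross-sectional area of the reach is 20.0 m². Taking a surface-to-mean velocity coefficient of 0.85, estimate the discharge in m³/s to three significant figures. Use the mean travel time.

t̄ = (23.6 + 25.5 + 23.9 + 27.0) / 4 = 25 s
v_surface = L / t̄ = 25.4 / 25 = 1.016 m/s
v_mean = 0.85 × 1.016 = 0.8636 m/s
Q = A × v_mean = 20.0 × 0.8636 = 17.27 m³/s

17.3 m³/s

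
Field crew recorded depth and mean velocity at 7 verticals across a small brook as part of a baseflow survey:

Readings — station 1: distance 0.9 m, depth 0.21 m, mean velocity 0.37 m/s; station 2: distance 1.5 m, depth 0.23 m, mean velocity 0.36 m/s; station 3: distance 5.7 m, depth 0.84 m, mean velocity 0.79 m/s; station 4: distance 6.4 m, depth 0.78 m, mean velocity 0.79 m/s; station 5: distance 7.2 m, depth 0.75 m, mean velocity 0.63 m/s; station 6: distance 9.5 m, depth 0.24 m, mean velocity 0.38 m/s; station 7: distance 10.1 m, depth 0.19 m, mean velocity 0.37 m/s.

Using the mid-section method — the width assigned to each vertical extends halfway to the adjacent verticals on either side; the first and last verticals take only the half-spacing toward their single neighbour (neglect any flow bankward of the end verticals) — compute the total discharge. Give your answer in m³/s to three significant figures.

3.20 m³/s

w_1 = (1.5 − 0.9)/2 = 0.3 m; q_1 = 0.37 × 0.21 × 0.3 = 0.02331 m³/s
w_2 = (5.7 − 0.9)/2 = 2.4 m; q_2 = 0.36 × 0.23 × 2.4 = 0.1987 m³/s
w_3 = (6.4 − 1.5)/2 = 2.45 m; q_3 = 0.79 × 0.84 × 2.45 = 1.626 m³/s
w_4 = (7.2 − 5.7)/2 = 0.75 m; q_4 = 0.79 × 0.78 × 0.75 = 0.4622 m³/s
w_5 = (9.5 − 6.4)/2 = 1.55 m; q_5 = 0.63 × 0.75 × 1.55 = 0.7324 m³/s
w_6 = (10.1 − 7.2)/2 = 1.45 m; q_6 = 0.38 × 0.24 × 1.45 = 0.1322 m³/s
w_7 = (10.1 − 9.5)/2 = 0.3 m; q_7 = 0.37 × 0.19 × 0.3 = 0.02109 m³/s
Q = Σ qᵢ = 3.196 m³/s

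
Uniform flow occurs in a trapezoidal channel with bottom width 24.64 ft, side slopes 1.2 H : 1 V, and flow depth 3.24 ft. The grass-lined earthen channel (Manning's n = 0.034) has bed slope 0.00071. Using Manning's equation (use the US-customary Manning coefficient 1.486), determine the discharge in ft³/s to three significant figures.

A = (b + z·y)·y = (24.64 + 1.2×3.24)×3.24 = 92.43 ft²
P = b + 2y√(1+z²) = 24.64 + 2×3.24×√(1+1.2²) = 34.76 ft
R = A/P = 92.43/34.76 = 2.659 ft
Q = (1.486/n)·A·R^(2/3)·S^(1/2) = (1.486/0.034) × 92.43 × 2.659^(2/3) × 0.00071^(1/2) = 206.6 ft³/s

207 ft³/s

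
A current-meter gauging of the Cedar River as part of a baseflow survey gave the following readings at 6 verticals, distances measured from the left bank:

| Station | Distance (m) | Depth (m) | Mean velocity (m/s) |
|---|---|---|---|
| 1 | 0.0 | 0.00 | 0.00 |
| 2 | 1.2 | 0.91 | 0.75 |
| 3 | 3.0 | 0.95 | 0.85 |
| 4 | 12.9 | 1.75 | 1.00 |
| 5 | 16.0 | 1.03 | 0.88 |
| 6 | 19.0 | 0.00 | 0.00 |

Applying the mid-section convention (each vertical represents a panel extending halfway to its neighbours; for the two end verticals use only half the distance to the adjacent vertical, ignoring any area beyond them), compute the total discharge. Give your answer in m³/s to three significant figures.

19.9 m³/s

w_2 = (3.0 − 0.0)/2 = 1.5 m; q_2 = 0.75 × 0.91 × 1.5 = 1.024 m³/s
w_3 = (12.9 − 1.2)/2 = 5.85 m; q_3 = 0.85 × 0.95 × 5.85 = 4.724 m³/s
w_4 = (16.0 − 3.0)/2 = 6.5 m; q_4 = 1.00 × 1.75 × 6.5 = 11.38 m³/s
w_5 = (19.0 − 12.9)/2 = 3.05 m; q_5 = 0.88 × 1.03 × 3.05 = 2.765 m³/s
Stations 1, 6 contribute zero (depth or velocity is 0).
Q = Σ qᵢ = 19.89 m³/s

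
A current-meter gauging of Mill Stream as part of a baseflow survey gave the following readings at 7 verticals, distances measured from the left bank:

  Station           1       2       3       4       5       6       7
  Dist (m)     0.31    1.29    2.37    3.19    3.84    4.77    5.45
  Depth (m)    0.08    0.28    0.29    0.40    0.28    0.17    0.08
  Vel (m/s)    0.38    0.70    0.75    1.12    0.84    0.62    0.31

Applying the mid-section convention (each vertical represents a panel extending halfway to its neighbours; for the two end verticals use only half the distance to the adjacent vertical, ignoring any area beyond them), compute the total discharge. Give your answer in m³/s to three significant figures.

w_1 = (1.29 − 0.31)/2 = 0.49 m; q_1 = 0.38 × 0.08 × 0.49 = 0.01490 m³/s
w_2 = (2.37 − 0.31)/2 = 1.03 m; q_2 = 0.70 × 0.28 × 1.03 = 0.2019 m³/s
w_3 = (3.19 − 1.29)/2 = 0.95 m; q_3 = 0.75 × 0.29 × 0.95 = 0.2066 m³/s
w_4 = (3.84 − 2.37)/2 = 0.735 m; q_4 = 1.12 × 0.40 × 0.735 = 0.3293 m³/s
w_5 = (4.77 − 3.19)/2 = 0.79 m; q_5 = 0.84 × 0.28 × 0.79 = 0.1858 m³/s
w_6 = (5.45 − 3.84)/2 = 0.805 m; q_6 = 0.62 × 0.17 × 0.805 = 0.08485 m³/s
w_7 = (5.45 − 4.77)/2 = 0.34 m; q_7 = 0.31 × 0.08 × 0.34 = 0.008432 m³/s
Q = Σ qᵢ = 1.032 m³/s

1.03 m³/s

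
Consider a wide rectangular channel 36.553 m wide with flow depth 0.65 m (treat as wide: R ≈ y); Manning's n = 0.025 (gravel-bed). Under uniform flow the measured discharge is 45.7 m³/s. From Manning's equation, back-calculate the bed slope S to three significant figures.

A = b·y = 36.553 × 0.65 = 23.76 m²
Wide channel: R ≈ y = 0.65 m
S = (Q·n / (1·A·R^(2/3)))² = (45.7×0.025 / (1×23.76×0.7504))² = 0.004107

0.00411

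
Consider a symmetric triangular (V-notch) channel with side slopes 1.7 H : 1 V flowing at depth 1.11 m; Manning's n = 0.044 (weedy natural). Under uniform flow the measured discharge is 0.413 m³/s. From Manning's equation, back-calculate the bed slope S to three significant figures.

0.000201

A = z·y² = 1.7×1.11² = 2.095 m²
P = 2y√(1+z²) = 2×1.11×√(1+1.7²) = 4.379 m
R = A/P = 2.095/4.379 = 0.4784 m
S = (Q·n / (1·A·R^(2/3)))² = (0.413×0.044 / (1×2.095×0.6117))² = 0.0002012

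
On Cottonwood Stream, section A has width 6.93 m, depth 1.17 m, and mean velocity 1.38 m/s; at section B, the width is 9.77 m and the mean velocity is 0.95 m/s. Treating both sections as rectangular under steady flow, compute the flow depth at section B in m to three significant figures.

Q = A₁V₁ = (6.93×1.17) × 1.38 = 11.19 m³/s
d₂ = Q/(b₂ V₂) = 11.19/(9.77×0.95) = 1.206 m

1.21 m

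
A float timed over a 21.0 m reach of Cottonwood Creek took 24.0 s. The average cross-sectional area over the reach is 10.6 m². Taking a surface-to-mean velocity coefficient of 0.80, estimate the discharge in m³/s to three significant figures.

7.42 m³/s

v_surface = L / t̄ = 21.0 / 24 = 0.8750 m/s
v_mean = 0.80 × 0.8750 = 0.7000 m/s
Q = A × v_mean = 10.6 × 0.7000 = 7.420 m³/s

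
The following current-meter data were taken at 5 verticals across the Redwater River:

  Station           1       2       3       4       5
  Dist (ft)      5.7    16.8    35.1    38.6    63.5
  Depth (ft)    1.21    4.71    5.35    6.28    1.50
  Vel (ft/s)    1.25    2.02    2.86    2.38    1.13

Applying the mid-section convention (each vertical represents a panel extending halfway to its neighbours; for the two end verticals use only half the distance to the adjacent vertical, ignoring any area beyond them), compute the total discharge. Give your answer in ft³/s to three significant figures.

w_1 = (16.8 − 5.7)/2 = 5.55 ft; q_1 = 1.25 × 1.21 × 5.55 = 8.394 ft³/s
w_2 = (35.1 − 5.7)/2 = 14.7 ft; q_2 = 2.02 × 4.71 × 14.7 = 139.9 ft³/s
w_3 = (38.6 − 16.8)/2 = 10.9 ft; q_3 = 2.86 × 5.35 × 10.9 = 166.8 ft³/s
w_4 = (63.5 − 35.1)/2 = 14.2 ft; q_4 = 2.38 × 6.28 × 14.2 = 212.2 ft³/s
w_5 = (63.5 − 38.6)/2 = 12.45 ft; q_5 = 1.13 × 1.50 × 12.45 = 21.10 ft³/s
Q = Σ qᵢ = 548.4 ft³/s

548 ft³/s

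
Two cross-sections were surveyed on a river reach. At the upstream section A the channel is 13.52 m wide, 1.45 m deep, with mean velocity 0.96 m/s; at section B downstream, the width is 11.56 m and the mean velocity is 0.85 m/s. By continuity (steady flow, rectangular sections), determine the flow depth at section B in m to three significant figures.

1.92 m

Q = A₁V₁ = (13.52×1.45) × 0.96 = 18.82 m³/s
d₂ = Q/(b₂ V₂) = 18.82/(11.56×0.85) = 1.915 m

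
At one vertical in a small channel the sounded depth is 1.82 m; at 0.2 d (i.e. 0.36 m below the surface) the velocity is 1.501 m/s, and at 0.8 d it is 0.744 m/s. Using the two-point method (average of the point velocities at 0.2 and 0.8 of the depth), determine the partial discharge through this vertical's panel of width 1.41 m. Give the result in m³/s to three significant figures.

v̄ = (1.501 + 0.744) / 2 = 1.123 m/s
q = v̄ × d × w = 1.123 × 1.82 × 1.41 = 2.881 m³/s

2.88 m³/s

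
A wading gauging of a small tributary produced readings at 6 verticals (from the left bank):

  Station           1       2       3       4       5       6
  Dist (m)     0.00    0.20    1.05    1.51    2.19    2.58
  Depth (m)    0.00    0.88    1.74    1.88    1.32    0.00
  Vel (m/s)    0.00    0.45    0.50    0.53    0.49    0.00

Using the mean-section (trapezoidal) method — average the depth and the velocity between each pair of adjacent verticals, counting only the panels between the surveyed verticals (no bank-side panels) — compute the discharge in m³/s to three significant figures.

1.60 m³/s

Panel 1-2: Δb = 0.2 m, d̄ = (0.00+0.88)/2 = 0.44, v̄ = (0.00+0.45)/2 = 0.225 → q = 0.2×0.44×0.225 = 0.01980 m³/s
Panel 2-3: Δb = 0.85 m, d̄ = (0.88+1.74)/2 = 1.31, v̄ = (0.45+0.50)/2 = 0.475 → q = 0.85×1.31×0.475 = 0.5289 m³/s
Panel 3-4: Δb = 0.46 m, d̄ = (1.74+1.88)/2 = 1.81, v̄ = (0.50+0.53)/2 = 0.515 → q = 0.46×1.81×0.515 = 0.4288 m³/s
Panel 4-5: Δb = 0.68 m, d̄ = (1.88+1.32)/2 = 1.6, v̄ = (0.53+0.49)/2 = 0.51 → q = 0.68×1.6×0.51 = 0.5549 m³/s
Panel 5-6: Δb = 0.39 m, d̄ = (1.32+0.00)/2 = 0.66, v̄ = (0.49+0.00)/2 = 0.245 → q = 0.39×0.66×0.245 = 0.06306 m³/s
Q = Σ q = 1.595 m³/s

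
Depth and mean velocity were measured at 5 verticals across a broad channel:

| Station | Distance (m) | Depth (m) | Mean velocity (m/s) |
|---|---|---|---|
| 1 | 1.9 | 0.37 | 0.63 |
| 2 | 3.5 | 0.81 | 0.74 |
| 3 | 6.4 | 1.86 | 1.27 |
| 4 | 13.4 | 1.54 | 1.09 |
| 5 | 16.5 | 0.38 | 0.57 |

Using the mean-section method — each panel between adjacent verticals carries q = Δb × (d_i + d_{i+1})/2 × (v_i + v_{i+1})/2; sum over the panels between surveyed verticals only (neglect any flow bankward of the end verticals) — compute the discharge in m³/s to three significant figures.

Panel 1-2: Δb = 1.6 m, d̄ = (0.37+0.81)/2 = 0.59, v̄ = (0.63+0.74)/2 = 0.685 → q = 1.6×0.59×0.685 = 0.6466 m³/s
Panel 2-3: Δb = 2.9 m, d̄ = (0.81+1.86)/2 = 1.335, v̄ = (0.74+1.27)/2 = 1.005 → q = 2.9×1.335×1.005 = 3.891 m³/s
Panel 3-4: Δb = 7 m, d̄ = (1.86+1.54)/2 = 1.7, v̄ = (1.27+1.09)/2 = 1.18 → q = 7×1.7×1.18 = 14.04 m³/s
Panel 4-5: Δb = 3.1 m, d̄ = (1.54+0.38)/2 = 0.96, v̄ = (1.09+0.57)/2 = 0.83 → q = 3.1×0.96×0.83 = 2.470 m³/s
Q = Σ q = 21.05 m³/s

21.0 m³/s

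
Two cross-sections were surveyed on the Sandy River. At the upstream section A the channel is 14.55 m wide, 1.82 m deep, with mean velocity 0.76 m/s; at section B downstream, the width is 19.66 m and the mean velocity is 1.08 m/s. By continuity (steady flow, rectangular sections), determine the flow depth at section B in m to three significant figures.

Q = A₁V₁ = (14.55×1.82) × 0.76 = 20.13 m³/s
d₂ = Q/(b₂ V₂) = 20.13/(19.66×1.08) = 0.9479 m

0.948 m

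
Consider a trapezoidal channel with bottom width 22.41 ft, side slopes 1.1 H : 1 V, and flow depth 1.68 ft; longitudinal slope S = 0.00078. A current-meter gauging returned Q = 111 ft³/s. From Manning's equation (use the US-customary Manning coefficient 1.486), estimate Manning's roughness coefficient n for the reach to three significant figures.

0.0199

A = (b + z·y)·y = (22.41 + 1.1×1.68)×1.68 = 40.75 ft²
P = b + 2y√(1+z²) = 22.41 + 2×1.68×√(1+1.1²) = 27.40 ft
R = A/P = 40.75/27.40 = 1.487 ft
n = (1.486/Q)·A·R^(2/3)·S^(1/2) = (1.486/111) × 40.75 × 1.303 × 0.02793 = 0.01985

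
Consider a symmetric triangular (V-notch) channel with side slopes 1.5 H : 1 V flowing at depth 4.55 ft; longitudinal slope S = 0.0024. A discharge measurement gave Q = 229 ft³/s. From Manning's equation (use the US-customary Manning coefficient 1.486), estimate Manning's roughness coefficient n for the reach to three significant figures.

0.0151

A = z·y² = 1.5×4.55² = 31.05 ft²
P = 2y√(1+z²) = 2×4.55×√(1+1.5²) = 16.41 ft
R = A/P = 31.05/16.41 = 1.893 ft
n = (1.486/Q)·A·R^(2/3)·S^(1/2) = (1.486/229) × 31.05 × 1.530 × 0.04899 = 0.01511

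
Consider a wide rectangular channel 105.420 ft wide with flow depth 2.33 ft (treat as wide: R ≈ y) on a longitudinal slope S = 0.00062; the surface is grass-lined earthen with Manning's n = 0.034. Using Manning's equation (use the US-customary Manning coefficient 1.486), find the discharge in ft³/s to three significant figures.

A = b·y = 105.420 × 2.33 = 245.6 ft²
Wide channel: R ≈ y = 2.33 ft
Q = (1.486/n)·A·R^(2/3)·S^(1/2) = (1.486/0.034) × 245.6 × 2.330^(2/3) × 0.00062^(1/2) = 469.8 ft³/s

470 ft³/s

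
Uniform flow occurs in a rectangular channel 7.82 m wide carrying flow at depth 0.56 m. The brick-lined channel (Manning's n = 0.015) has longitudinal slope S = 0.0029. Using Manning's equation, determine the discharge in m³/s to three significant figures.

9.77 m³/s

A = b·y = 7.82 × 0.56 = 4.379 m²
P = b + 2y = 7.82 + 2×0.56 = 8.940 m
R = A/P = 4.379/8.940 = 0.4898 m
Q = (1/n)·A·R^(2/3)·S^(1/2) = (1/0.015) × 4.379 × 0.4898^(2/3) × 0.0029^(1/2) = 9.770 m³/s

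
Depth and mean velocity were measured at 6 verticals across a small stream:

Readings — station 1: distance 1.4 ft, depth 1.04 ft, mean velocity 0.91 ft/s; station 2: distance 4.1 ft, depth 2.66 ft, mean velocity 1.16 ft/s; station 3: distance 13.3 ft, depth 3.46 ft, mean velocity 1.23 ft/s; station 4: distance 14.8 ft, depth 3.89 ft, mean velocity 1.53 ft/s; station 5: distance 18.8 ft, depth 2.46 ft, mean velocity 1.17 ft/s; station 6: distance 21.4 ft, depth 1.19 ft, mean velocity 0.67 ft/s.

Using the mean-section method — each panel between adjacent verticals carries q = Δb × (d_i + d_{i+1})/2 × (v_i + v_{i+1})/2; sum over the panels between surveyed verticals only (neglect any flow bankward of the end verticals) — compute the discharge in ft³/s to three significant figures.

Panel 1-2: Δb = 2.7 ft, d̄ = (1.04+2.66)/2 = 1.85, v̄ = (0.91+1.16)/2 = 1.035 → q = 2.7×1.85×1.035 = 5.170 ft³/s
Panel 2-3: Δb = 9.2 ft, d̄ = (2.66+3.46)/2 = 3.06, v̄ = (1.16+1.23)/2 = 1.195 → q = 9.2×3.06×1.195 = 33.64 ft³/s
Panel 3-4: Δb = 1.5 ft, d̄ = (3.46+3.89)/2 = 3.675, v̄ = (1.23+1.53)/2 = 1.38 → q = 1.5×3.675×1.38 = 7.607 ft³/s
Panel 4-5: Δb = 4 ft, d̄ = (3.89+2.46)/2 = 3.175, v̄ = (1.53+1.17)/2 = 1.35 → q = 4×3.175×1.35 = 17.15 ft³/s
Panel 5-6: Δb = 2.6 ft, d̄ = (2.46+1.19)/2 = 1.825, v̄ = (1.17+0.67)/2 = 0.92 → q = 2.6×1.825×0.92 = 4.365 ft³/s
Q = Σ q = 67.93 ft³/s

67.9 ft³/s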